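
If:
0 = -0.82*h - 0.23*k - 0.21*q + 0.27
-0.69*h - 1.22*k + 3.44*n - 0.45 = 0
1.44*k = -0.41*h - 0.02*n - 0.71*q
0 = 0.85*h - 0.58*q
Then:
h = 0.30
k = -0.30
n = 0.08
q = 0.44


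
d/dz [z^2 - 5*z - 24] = 2*z - 5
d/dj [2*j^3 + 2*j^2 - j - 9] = 6*j^2 + 4*j - 1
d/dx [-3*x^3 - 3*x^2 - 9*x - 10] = -9*x^2 - 6*x - 9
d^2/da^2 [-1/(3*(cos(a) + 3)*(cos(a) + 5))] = 2*(2*sin(a)^4 - 3*sin(a)^2 - 75*cos(a) + 3*cos(3*a) - 48)/(3*(cos(a) + 3)^3*(cos(a) + 5)^3)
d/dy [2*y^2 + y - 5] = 4*y + 1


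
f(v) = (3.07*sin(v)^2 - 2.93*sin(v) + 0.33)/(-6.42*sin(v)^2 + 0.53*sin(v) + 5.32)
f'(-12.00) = -0.05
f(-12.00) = -0.10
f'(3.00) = 0.39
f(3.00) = 0.00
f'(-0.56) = -3.27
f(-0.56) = 0.85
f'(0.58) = -0.04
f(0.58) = -0.10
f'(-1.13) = -159.88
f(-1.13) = -13.37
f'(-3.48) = 0.22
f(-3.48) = -0.06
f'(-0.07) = -0.67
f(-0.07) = 0.10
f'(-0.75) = -9.17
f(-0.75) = 1.90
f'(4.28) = 129.02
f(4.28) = -12.16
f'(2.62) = 0.09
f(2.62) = -0.09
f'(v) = (6.14*sin(v)*cos(v) - 2.93*cos(v))/(-6.42*sin(v)^2 + 0.53*sin(v) + 5.32) + (12.84*sin(v)*cos(v) - 0.53*cos(v))*(3.07*sin(v)^2 - 2.93*sin(v) + 0.33)/(-6.42*sin(v)^2 + 0.53*sin(v) + 5.32)^2 = (-17.1835*sin(v)^2 + 36.902*sin(v) - 15.7625)*cos(v)/(41.2164*sin(v)^4 - 6.8052*sin(v)^3 - 68.0279*sin(v)^2 + 5.6392*sin(v) + 28.3024)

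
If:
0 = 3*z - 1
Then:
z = 1/3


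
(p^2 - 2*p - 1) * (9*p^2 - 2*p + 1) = 9*p^4 - 20*p^3 - 4*p^2 - 1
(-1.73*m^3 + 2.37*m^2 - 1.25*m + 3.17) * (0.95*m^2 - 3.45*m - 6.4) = -1.6435*m^5 + 8.22*m^4 + 1.708*m^3 - 7.844*m^2 - 2.9365*m - 20.288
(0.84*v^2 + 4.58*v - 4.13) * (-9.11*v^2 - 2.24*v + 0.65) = -7.6524*v^4 - 43.6054*v^3 + 27.9111*v^2 + 12.2282*v - 2.6845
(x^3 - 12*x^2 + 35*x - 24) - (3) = x^3 - 12*x^2 + 35*x - 27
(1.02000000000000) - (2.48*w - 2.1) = 3.12 - 2.48*w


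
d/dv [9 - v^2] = -2*v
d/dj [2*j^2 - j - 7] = 4*j - 1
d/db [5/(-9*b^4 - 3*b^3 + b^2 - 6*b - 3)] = 5*(36*b^3 + 9*b^2 - 2*b + 6)/(9*b^4 + 3*b^3 - b^2 + 6*b + 3)^2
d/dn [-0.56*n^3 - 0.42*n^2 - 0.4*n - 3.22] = -1.68*n^2 - 0.84*n - 0.4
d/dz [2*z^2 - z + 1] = 4*z - 1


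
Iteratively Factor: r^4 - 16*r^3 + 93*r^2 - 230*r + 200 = (r - 2)*(r^3 - 14*r^2 + 65*r - 100) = (r - 5)*(r - 2)*(r^2 - 9*r + 20) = (r - 5)^2*(r - 2)*(r - 4)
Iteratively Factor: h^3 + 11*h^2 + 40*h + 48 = (h + 3)*(h^2 + 8*h + 16) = (h + 3)*(h + 4)*(h + 4)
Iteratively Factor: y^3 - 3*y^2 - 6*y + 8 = (y - 4)*(y^2 + y - 2) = (y - 4)*(y - 1)*(y + 2)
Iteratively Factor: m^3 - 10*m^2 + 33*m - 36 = (m - 3)*(m^2 - 7*m + 12) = (m - 4)*(m - 3)*(m - 3)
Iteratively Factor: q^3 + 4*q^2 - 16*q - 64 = (q + 4)*(q^2 - 16) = (q - 4)*(q + 4)*(q + 4)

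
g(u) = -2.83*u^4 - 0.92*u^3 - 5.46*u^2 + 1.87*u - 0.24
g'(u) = -11.32*u^3 - 2.76*u^2 - 10.92*u + 1.87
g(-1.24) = -15.89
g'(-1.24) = 32.75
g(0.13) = -0.09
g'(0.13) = 0.38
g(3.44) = -492.17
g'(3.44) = -529.17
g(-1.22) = -15.25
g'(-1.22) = 31.64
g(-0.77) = -5.49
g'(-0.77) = 13.81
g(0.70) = -2.60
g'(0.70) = -11.01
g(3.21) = -381.40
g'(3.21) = -436.04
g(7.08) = -7698.01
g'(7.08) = -4231.20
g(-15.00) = -141420.54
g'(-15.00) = 37749.67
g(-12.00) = -57902.04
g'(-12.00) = 19296.43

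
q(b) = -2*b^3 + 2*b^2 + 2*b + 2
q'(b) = -6*b^2 + 4*b + 2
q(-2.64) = 47.46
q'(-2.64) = -50.38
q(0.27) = 2.65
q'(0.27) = 2.64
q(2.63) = -15.29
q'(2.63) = -28.98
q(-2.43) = 37.65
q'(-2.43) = -43.15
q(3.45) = -49.42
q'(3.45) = -55.62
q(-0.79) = 2.65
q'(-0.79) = -4.90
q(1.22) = 3.79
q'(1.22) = -2.05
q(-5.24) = 334.19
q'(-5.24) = -183.71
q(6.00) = -346.00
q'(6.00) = -190.00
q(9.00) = -1276.00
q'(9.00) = -448.00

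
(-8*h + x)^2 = 64*h^2 - 16*h*x + x^2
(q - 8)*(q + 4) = q^2 - 4*q - 32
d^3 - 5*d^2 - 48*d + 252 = (d - 6)^2*(d + 7)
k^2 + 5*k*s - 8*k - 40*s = (k - 8)*(k + 5*s)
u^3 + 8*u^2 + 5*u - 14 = (u - 1)*(u + 2)*(u + 7)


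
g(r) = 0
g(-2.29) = 0.00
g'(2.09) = 0.00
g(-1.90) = 0.00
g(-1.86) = 0.00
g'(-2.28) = 0.00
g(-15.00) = 0.00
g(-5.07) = 0.00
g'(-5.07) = 0.00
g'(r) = 0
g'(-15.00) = 0.00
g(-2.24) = 0.00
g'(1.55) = 0.00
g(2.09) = 0.00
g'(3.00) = 0.00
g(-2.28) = 0.00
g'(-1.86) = 0.00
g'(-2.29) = 0.00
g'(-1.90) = 0.00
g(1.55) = 0.00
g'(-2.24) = 0.00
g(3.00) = 0.00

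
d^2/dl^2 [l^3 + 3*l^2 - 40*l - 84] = 6*l + 6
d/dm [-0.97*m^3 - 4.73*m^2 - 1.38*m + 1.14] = -2.91*m^2 - 9.46*m - 1.38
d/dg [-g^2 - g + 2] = -2*g - 1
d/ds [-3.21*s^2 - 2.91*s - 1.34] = -6.42*s - 2.91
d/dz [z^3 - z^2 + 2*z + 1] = 3*z^2 - 2*z + 2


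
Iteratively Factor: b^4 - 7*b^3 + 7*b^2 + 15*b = (b + 1)*(b^3 - 8*b^2 + 15*b) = (b - 5)*(b + 1)*(b^2 - 3*b) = b*(b - 5)*(b + 1)*(b - 3)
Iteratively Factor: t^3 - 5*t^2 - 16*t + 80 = (t + 4)*(t^2 - 9*t + 20) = (t - 4)*(t + 4)*(t - 5)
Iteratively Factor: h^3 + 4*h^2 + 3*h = (h + 3)*(h^2 + h) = (h + 1)*(h + 3)*(h)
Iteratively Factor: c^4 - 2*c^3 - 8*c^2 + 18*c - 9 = (c - 1)*(c^3 - c^2 - 9*c + 9) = (c - 1)*(c + 3)*(c^2 - 4*c + 3) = (c - 1)^2*(c + 3)*(c - 3)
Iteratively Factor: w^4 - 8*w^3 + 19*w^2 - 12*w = (w)*(w^3 - 8*w^2 + 19*w - 12) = w*(w - 1)*(w^2 - 7*w + 12) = w*(w - 3)*(w - 1)*(w - 4)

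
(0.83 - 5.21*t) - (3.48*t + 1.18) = -8.69*t - 0.35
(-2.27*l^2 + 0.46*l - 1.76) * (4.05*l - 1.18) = -9.1935*l^3 + 4.5416*l^2 - 7.6708*l + 2.0768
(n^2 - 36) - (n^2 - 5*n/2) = 5*n/2 - 36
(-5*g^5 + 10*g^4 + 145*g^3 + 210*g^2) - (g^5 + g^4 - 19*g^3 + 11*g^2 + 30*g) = -6*g^5 + 9*g^4 + 164*g^3 + 199*g^2 - 30*g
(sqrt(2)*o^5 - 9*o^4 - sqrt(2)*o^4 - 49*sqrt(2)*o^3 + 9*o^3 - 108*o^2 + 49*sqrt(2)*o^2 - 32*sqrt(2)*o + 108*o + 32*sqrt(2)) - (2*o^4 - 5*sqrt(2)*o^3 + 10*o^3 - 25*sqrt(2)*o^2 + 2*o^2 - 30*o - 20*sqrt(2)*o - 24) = sqrt(2)*o^5 - 11*o^4 - sqrt(2)*o^4 - 44*sqrt(2)*o^3 - o^3 - 110*o^2 + 74*sqrt(2)*o^2 - 12*sqrt(2)*o + 138*o + 24 + 32*sqrt(2)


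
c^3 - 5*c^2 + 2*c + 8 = (c - 4)*(c - 2)*(c + 1)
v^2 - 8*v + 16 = (v - 4)^2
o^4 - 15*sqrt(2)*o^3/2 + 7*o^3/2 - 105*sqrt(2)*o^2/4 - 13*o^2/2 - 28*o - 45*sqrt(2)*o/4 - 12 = (o + 1/2)*(o + 3)*(o - 8*sqrt(2))*(o + sqrt(2)/2)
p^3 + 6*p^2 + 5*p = p*(p + 1)*(p + 5)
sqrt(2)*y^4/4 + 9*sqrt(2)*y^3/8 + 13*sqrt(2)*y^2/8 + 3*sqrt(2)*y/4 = y*(y/2 + 1/2)*(y + 3/2)*(sqrt(2)*y/2 + sqrt(2))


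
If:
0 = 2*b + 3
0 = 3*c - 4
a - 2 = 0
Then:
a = 2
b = -3/2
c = 4/3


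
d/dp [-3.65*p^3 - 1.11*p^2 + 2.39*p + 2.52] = -10.95*p^2 - 2.22*p + 2.39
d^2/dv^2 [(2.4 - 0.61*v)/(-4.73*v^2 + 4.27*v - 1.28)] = ((27.9134 - 17.3118*v)*(4.73*v^2 - 4.27*v + 1.28) + (0.61*v - 2.4)*(9.46*v - 4.27)*(18.92*v - 8.54))/(4.73*v^2 - 4.27*v + 1.28)^3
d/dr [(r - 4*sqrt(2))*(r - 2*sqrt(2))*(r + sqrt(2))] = 3*r^2 - 10*sqrt(2)*r + 4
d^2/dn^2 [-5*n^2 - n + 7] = -10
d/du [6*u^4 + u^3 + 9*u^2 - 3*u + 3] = 24*u^3 + 3*u^2 + 18*u - 3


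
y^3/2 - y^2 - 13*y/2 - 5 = (y/2 + 1)*(y - 5)*(y + 1)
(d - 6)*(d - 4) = d^2 - 10*d + 24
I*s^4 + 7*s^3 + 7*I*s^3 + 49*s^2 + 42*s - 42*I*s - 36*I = (s + 6)*(s - 6*I)*(s - I)*(I*s + I)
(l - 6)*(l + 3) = l^2 - 3*l - 18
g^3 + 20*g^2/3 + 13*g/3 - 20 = (g - 4/3)*(g + 3)*(g + 5)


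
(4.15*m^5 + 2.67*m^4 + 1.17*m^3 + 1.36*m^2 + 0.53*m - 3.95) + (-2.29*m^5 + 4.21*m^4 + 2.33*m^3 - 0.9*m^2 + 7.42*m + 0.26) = 1.86*m^5 + 6.88*m^4 + 3.5*m^3 + 0.46*m^2 + 7.95*m - 3.69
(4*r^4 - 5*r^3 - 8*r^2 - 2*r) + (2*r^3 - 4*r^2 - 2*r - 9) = 4*r^4 - 3*r^3 - 12*r^2 - 4*r - 9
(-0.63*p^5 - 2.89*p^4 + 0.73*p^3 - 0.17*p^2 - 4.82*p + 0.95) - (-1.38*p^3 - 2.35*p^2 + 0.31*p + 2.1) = -0.63*p^5 - 2.89*p^4 + 2.11*p^3 + 2.18*p^2 - 5.13*p - 1.15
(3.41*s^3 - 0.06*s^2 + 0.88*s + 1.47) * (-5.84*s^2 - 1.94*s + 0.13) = -19.9144*s^5 - 6.265*s^4 - 4.5795*s^3 - 10.2998*s^2 - 2.7374*s + 0.1911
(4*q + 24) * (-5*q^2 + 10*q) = -20*q^3 - 80*q^2 + 240*q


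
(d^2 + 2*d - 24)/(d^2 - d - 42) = (d - 4)/(d - 7)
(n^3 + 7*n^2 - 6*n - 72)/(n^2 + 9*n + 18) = (n^2 + n - 12)/(n + 3)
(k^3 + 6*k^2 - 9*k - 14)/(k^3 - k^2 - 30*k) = (-k^3 - 6*k^2 + 9*k + 14)/(k*(-k^2 + k + 30))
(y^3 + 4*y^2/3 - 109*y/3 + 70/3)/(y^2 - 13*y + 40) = (3*y^2 + 19*y - 14)/(3*(y - 8))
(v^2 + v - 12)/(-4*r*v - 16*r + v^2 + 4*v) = (3 - v)/(4*r - v)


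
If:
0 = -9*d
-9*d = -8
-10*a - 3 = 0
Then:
No Solution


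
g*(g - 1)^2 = g^3 - 2*g^2 + g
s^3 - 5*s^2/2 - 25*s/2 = s*(s - 5)*(s + 5/2)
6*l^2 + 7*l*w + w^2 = (l + w)*(6*l + w)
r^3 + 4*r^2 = r^2*(r + 4)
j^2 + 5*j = j*(j + 5)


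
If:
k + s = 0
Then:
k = -s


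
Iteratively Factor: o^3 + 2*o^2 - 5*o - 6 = (o + 1)*(o^2 + o - 6) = (o + 1)*(o + 3)*(o - 2)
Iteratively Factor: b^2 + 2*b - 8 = (b - 2)*(b + 4)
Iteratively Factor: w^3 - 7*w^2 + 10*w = (w - 5)*(w^2 - 2*w) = (w - 5)*(w - 2)*(w)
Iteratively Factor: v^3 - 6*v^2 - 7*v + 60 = (v - 4)*(v^2 - 2*v - 15) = (v - 4)*(v + 3)*(v - 5)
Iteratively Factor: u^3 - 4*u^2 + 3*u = (u)*(u^2 - 4*u + 3) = u*(u - 1)*(u - 3)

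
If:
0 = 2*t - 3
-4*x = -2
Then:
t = 3/2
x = 1/2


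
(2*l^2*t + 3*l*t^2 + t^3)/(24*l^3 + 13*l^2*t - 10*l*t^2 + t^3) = t*(2*l + t)/(24*l^2 - 11*l*t + t^2)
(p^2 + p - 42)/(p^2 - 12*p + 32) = (p^2 + p - 42)/(p^2 - 12*p + 32)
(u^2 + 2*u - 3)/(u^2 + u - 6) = (u - 1)/(u - 2)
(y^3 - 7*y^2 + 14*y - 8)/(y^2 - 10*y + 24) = (y^2 - 3*y + 2)/(y - 6)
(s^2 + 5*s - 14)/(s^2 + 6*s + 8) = (s^2 + 5*s - 14)/(s^2 + 6*s + 8)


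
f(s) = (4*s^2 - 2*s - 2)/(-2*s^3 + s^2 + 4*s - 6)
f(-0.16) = 0.24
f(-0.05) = 0.30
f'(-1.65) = 255.88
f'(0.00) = 0.56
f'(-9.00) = 0.03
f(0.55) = 0.49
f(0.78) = 0.35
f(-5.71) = 0.37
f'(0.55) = -0.20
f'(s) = (8*s - 2)/(-2*s^3 + s^2 + 4*s - 6) + (4*s^2 - 2*s - 2)*(6*s^2 - 2*s - 4)/(-2*s^3 + s^2 + 4*s - 6)^2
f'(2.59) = 0.30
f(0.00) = 0.33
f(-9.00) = 0.23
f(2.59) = -0.83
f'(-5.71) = 0.07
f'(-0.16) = 0.62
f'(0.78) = -1.11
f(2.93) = -0.74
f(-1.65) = -13.65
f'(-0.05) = 0.58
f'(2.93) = 0.26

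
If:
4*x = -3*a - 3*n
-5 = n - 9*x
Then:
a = 5 - 31*x/3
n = 9*x - 5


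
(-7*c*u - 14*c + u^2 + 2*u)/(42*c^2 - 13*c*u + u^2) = (u + 2)/(-6*c + u)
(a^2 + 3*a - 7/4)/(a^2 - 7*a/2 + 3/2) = (a + 7/2)/(a - 3)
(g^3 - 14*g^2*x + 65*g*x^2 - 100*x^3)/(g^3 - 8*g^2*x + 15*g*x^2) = (-g^2 + 9*g*x - 20*x^2)/(g*(-g + 3*x))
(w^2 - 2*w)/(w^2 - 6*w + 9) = w*(w - 2)/(w^2 - 6*w + 9)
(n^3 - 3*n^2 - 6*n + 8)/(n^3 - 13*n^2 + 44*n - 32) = (n + 2)/(n - 8)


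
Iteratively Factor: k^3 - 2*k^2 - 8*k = (k)*(k^2 - 2*k - 8) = k*(k + 2)*(k - 4)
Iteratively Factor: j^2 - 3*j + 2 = (j - 2)*(j - 1)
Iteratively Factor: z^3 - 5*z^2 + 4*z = (z)*(z^2 - 5*z + 4) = z*(z - 4)*(z - 1)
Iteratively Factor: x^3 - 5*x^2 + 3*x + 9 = (x - 3)*(x^2 - 2*x - 3) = (x - 3)^2*(x + 1)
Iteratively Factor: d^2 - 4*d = (d)*(d - 4)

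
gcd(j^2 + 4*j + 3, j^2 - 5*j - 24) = j + 3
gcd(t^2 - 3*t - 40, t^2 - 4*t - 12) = 1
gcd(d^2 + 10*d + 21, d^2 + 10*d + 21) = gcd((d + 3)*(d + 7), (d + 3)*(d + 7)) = d^2 + 10*d + 21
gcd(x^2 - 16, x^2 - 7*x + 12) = x - 4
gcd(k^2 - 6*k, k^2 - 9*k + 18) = k - 6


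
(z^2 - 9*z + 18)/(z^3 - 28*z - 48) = (z - 3)/(z^2 + 6*z + 8)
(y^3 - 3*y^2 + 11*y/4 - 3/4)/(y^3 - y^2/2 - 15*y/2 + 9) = (y^2 - 3*y/2 + 1/2)/(y^2 + y - 6)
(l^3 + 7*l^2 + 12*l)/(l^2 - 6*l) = (l^2 + 7*l + 12)/(l - 6)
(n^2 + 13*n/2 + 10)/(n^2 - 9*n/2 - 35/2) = (n + 4)/(n - 7)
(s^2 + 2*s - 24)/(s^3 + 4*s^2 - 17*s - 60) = (s + 6)/(s^2 + 8*s + 15)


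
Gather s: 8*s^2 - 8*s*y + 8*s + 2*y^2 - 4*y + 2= 8*s^2 + s*(8 - 8*y) + 2*y^2 - 4*y + 2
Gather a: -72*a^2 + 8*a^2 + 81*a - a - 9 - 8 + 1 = -64*a^2 + 80*a - 16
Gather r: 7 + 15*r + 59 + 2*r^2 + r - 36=2*r^2 + 16*r + 30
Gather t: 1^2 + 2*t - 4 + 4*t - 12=6*t - 15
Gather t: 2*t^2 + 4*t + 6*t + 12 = 2*t^2 + 10*t + 12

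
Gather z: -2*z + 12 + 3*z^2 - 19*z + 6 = 3*z^2 - 21*z + 18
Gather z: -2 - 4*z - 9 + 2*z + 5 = -2*z - 6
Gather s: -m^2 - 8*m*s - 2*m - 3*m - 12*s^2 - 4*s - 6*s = -m^2 - 5*m - 12*s^2 + s*(-8*m - 10)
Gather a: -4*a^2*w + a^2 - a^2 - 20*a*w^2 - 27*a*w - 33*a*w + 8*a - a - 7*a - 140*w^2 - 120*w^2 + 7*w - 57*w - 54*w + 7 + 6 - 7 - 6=-4*a^2*w + a*(-20*w^2 - 60*w) - 260*w^2 - 104*w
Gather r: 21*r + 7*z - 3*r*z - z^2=r*(21 - 3*z) - z^2 + 7*z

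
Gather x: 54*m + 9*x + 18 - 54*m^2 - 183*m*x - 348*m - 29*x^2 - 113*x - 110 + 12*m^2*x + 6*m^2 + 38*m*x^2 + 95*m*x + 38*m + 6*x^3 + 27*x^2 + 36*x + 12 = -48*m^2 - 256*m + 6*x^3 + x^2*(38*m - 2) + x*(12*m^2 - 88*m - 68) - 80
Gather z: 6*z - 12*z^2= -12*z^2 + 6*z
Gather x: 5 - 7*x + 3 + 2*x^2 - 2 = 2*x^2 - 7*x + 6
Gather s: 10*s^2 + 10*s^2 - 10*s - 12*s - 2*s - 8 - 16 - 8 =20*s^2 - 24*s - 32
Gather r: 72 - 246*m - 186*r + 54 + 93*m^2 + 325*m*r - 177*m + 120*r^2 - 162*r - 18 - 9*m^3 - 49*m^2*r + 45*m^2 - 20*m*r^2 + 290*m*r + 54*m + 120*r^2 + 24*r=-9*m^3 + 138*m^2 - 369*m + r^2*(240 - 20*m) + r*(-49*m^2 + 615*m - 324) + 108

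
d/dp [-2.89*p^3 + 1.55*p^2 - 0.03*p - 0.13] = -8.67*p^2 + 3.1*p - 0.03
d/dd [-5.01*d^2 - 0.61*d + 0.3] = -10.02*d - 0.61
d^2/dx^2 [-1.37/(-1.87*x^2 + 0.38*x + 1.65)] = (9.581506*x^2 - 1.947044*x - 1.37*(3.74*x - 0.38)*(7.48*x - 0.76) - 8.45427)/(-1.87*x^2 + 0.38*x + 1.65)^3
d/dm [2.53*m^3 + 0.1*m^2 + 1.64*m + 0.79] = 7.59*m^2 + 0.2*m + 1.64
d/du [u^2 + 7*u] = 2*u + 7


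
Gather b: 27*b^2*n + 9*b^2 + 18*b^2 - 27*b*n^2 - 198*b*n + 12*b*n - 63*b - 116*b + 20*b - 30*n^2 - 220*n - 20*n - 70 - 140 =b^2*(27*n + 27) + b*(-27*n^2 - 186*n - 159) - 30*n^2 - 240*n - 210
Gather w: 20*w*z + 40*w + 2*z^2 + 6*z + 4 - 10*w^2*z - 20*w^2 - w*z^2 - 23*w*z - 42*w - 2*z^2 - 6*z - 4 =w^2*(-10*z - 20) + w*(-z^2 - 3*z - 2)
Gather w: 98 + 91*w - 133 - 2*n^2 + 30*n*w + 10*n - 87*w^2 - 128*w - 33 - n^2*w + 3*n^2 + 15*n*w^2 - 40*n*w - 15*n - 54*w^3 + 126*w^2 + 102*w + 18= n^2 - 5*n - 54*w^3 + w^2*(15*n + 39) + w*(-n^2 - 10*n + 65) - 50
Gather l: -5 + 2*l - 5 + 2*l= 4*l - 10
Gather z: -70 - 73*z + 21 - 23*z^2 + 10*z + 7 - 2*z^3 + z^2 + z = -2*z^3 - 22*z^2 - 62*z - 42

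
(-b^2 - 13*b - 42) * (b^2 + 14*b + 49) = -b^4 - 27*b^3 - 273*b^2 - 1225*b - 2058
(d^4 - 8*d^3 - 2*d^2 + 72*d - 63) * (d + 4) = d^5 - 4*d^4 - 34*d^3 + 64*d^2 + 225*d - 252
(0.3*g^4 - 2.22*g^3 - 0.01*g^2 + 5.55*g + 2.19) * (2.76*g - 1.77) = 0.828*g^5 - 6.6582*g^4 + 3.9018*g^3 + 15.3357*g^2 - 3.7791*g - 3.8763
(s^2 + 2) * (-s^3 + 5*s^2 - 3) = -s^5 + 5*s^4 - 2*s^3 + 7*s^2 - 6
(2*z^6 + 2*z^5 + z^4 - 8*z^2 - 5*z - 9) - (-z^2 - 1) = 2*z^6 + 2*z^5 + z^4 - 7*z^2 - 5*z - 8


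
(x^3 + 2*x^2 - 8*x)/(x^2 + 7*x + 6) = x*(x^2 + 2*x - 8)/(x^2 + 7*x + 6)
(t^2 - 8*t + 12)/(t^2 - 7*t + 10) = (t - 6)/(t - 5)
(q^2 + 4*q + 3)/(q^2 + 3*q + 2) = (q + 3)/(q + 2)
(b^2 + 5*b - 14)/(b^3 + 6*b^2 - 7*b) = (b - 2)/(b*(b - 1))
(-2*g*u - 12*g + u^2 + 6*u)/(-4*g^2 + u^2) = (u + 6)/(2*g + u)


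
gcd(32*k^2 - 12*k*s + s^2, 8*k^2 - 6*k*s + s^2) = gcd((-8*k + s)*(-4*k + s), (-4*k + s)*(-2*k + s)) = -4*k + s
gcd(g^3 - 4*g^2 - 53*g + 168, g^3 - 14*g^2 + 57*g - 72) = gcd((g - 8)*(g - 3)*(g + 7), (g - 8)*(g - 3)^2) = g^2 - 11*g + 24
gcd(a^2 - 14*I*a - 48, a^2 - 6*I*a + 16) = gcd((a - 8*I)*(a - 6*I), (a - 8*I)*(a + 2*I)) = a - 8*I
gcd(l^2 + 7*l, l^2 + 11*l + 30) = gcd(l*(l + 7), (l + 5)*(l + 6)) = 1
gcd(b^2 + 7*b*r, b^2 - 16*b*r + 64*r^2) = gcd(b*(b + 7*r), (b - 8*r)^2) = 1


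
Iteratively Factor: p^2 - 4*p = (p)*(p - 4)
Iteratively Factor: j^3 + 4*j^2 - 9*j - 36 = (j - 3)*(j^2 + 7*j + 12) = (j - 3)*(j + 3)*(j + 4)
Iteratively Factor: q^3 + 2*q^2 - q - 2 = (q + 1)*(q^2 + q - 2) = (q - 1)*(q + 1)*(q + 2)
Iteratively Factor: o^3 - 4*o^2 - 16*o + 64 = (o - 4)*(o^2 - 16) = (o - 4)*(o + 4)*(o - 4)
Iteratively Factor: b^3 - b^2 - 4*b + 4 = (b + 2)*(b^2 - 3*b + 2) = (b - 2)*(b + 2)*(b - 1)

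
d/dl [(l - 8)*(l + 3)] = 2*l - 5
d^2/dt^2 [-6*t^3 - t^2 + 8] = -36*t - 2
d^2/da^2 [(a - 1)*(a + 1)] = 2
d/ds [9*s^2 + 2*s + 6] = 18*s + 2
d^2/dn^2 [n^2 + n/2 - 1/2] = 2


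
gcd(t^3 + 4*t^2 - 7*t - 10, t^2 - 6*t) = 1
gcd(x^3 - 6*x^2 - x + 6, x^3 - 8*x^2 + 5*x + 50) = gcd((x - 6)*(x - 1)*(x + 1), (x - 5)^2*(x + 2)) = 1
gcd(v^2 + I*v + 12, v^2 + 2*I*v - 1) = 1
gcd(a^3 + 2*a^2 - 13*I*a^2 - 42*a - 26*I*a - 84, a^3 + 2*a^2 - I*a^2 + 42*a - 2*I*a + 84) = a^2 + a*(2 - 7*I) - 14*I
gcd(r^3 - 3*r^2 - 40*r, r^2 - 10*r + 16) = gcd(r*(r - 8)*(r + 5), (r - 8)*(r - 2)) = r - 8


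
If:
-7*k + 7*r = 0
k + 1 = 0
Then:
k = -1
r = -1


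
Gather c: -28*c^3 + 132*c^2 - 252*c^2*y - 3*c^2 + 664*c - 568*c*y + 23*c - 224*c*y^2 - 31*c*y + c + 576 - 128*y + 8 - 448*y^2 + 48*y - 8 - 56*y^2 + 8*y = -28*c^3 + c^2*(129 - 252*y) + c*(-224*y^2 - 599*y + 688) - 504*y^2 - 72*y + 576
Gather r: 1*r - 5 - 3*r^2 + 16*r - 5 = -3*r^2 + 17*r - 10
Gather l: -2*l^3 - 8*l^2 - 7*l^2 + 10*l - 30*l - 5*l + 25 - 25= -2*l^3 - 15*l^2 - 25*l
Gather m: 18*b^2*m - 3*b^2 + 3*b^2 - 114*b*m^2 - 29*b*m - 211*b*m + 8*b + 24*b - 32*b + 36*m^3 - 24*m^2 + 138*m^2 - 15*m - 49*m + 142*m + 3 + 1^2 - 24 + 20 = 36*m^3 + m^2*(114 - 114*b) + m*(18*b^2 - 240*b + 78)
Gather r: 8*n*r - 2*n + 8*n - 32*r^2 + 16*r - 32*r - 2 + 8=6*n - 32*r^2 + r*(8*n - 16) + 6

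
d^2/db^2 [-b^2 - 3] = -2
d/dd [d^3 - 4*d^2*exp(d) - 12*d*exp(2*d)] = -4*d^2*exp(d) + 3*d^2 - 24*d*exp(2*d) - 8*d*exp(d) - 12*exp(2*d)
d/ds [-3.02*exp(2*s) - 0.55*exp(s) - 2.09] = (-6.04*exp(s) - 0.55)*exp(s)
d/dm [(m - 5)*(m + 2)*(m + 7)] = 3*m^2 + 8*m - 31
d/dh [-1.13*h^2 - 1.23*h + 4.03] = -2.26*h - 1.23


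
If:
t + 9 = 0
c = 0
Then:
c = 0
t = -9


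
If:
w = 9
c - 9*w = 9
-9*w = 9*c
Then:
No Solution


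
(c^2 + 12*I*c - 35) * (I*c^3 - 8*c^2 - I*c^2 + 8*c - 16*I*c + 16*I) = I*c^5 - 20*c^4 - I*c^4 + 20*c^3 - 147*I*c^3 + 472*c^2 + 147*I*c^2 - 472*c + 560*I*c - 560*I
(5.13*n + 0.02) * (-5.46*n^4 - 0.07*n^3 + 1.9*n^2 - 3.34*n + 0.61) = -28.0098*n^5 - 0.4683*n^4 + 9.7456*n^3 - 17.0962*n^2 + 3.0625*n + 0.0122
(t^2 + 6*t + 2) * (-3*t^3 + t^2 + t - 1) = -3*t^5 - 17*t^4 + t^3 + 7*t^2 - 4*t - 2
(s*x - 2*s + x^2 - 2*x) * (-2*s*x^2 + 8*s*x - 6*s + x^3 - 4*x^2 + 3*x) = -2*s^2*x^3 + 12*s^2*x^2 - 22*s^2*x + 12*s^2 - s*x^4 + 6*s*x^3 - 11*s*x^2 + 6*s*x + x^5 - 6*x^4 + 11*x^3 - 6*x^2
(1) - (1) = 0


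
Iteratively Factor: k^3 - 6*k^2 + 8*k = (k)*(k^2 - 6*k + 8) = k*(k - 4)*(k - 2)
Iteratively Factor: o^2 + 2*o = (o)*(o + 2)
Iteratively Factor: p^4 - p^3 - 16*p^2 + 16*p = (p + 4)*(p^3 - 5*p^2 + 4*p) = (p - 1)*(p + 4)*(p^2 - 4*p) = (p - 4)*(p - 1)*(p + 4)*(p)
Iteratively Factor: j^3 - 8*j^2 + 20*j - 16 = (j - 4)*(j^2 - 4*j + 4) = (j - 4)*(j - 2)*(j - 2)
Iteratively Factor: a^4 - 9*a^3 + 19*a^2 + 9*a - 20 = (a - 4)*(a^3 - 5*a^2 - a + 5) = (a - 4)*(a + 1)*(a^2 - 6*a + 5) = (a - 5)*(a - 4)*(a + 1)*(a - 1)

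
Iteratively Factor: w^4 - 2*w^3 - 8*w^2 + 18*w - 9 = (w - 1)*(w^3 - w^2 - 9*w + 9) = (w - 1)^2*(w^2 - 9) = (w - 1)^2*(w + 3)*(w - 3)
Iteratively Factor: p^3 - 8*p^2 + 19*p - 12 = (p - 3)*(p^2 - 5*p + 4) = (p - 4)*(p - 3)*(p - 1)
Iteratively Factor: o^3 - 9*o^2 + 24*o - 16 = (o - 4)*(o^2 - 5*o + 4) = (o - 4)^2*(o - 1)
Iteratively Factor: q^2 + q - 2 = (q + 2)*(q - 1)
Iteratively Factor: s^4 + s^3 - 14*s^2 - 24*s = (s)*(s^3 + s^2 - 14*s - 24) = s*(s - 4)*(s^2 + 5*s + 6) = s*(s - 4)*(s + 2)*(s + 3)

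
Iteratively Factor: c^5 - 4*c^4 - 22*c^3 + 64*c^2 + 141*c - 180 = (c + 3)*(c^4 - 7*c^3 - c^2 + 67*c - 60) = (c - 1)*(c + 3)*(c^3 - 6*c^2 - 7*c + 60) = (c - 5)*(c - 1)*(c + 3)*(c^2 - c - 12) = (c - 5)*(c - 1)*(c + 3)^2*(c - 4)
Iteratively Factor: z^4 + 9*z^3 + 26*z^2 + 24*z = (z + 3)*(z^3 + 6*z^2 + 8*z) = z*(z + 3)*(z^2 + 6*z + 8) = z*(z + 2)*(z + 3)*(z + 4)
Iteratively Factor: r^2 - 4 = (r - 2)*(r + 2)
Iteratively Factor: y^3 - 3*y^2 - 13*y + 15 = (y + 3)*(y^2 - 6*y + 5) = (y - 1)*(y + 3)*(y - 5)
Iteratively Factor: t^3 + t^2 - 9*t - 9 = (t + 1)*(t^2 - 9) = (t + 1)*(t + 3)*(t - 3)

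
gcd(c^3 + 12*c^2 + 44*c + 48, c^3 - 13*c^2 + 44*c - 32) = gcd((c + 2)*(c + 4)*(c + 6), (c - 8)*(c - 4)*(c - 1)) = 1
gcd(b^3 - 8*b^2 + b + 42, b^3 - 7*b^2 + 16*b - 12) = b - 3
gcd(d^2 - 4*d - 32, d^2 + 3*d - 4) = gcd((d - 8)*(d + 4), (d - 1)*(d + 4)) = d + 4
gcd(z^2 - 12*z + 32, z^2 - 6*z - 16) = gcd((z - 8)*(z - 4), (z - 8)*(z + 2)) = z - 8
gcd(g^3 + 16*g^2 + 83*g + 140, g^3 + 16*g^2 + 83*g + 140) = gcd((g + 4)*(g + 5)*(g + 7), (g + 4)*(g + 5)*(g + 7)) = g^3 + 16*g^2 + 83*g + 140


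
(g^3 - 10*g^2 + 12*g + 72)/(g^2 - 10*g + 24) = (g^2 - 4*g - 12)/(g - 4)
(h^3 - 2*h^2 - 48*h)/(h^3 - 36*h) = (h - 8)/(h - 6)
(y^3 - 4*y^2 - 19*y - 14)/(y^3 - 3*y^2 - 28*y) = (y^2 + 3*y + 2)/(y*(y + 4))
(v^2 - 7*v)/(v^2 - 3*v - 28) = v/(v + 4)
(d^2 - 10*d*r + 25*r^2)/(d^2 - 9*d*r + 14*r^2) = (d^2 - 10*d*r + 25*r^2)/(d^2 - 9*d*r + 14*r^2)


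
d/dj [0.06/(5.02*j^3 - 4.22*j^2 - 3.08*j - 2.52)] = (-0.9036*j^2 + 0.5064*j + 0.1848)/(-5.02*j^3 + 4.22*j^2 + 3.08*j + 2.52)^2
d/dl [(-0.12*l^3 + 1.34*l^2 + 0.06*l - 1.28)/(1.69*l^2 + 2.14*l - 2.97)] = (-0.2028*l^4 - 0.5136*l^3 + 3.8354*l^2 - 3.6332*l + 2.561)/(2.8561*l^4 + 7.2332*l^3 - 5.459*l^2 - 12.7116*l + 8.8209)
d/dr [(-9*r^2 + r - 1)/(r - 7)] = 3*(-3*r^2 + 42*r - 2)/(r^2 - 14*r + 49)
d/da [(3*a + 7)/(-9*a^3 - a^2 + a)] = (54*a^3 + 192*a^2 + 14*a - 7)/(a^2*(81*a^4 + 18*a^3 - 17*a^2 - 2*a + 1))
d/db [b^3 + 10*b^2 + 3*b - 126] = 3*b^2 + 20*b + 3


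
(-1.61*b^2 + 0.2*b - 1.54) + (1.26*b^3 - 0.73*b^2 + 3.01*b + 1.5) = 1.26*b^3 - 2.34*b^2 + 3.21*b - 0.04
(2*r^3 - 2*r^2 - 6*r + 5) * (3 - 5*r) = -10*r^4 + 16*r^3 + 24*r^2 - 43*r + 15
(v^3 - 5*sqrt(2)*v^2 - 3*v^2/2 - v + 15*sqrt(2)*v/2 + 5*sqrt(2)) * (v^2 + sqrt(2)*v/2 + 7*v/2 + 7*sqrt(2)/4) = v^5 - 9*sqrt(2)*v^4/2 + 2*v^4 - 9*sqrt(2)*v^3 - 45*v^3/4 - 27*v^2/2 + 225*sqrt(2)*v^2/8 + 63*sqrt(2)*v/4 + 125*v/4 + 35/2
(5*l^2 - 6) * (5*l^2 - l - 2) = 25*l^4 - 5*l^3 - 40*l^2 + 6*l + 12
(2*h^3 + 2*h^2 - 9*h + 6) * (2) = 4*h^3 + 4*h^2 - 18*h + 12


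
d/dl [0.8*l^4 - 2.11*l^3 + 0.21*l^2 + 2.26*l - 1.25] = 3.2*l^3 - 6.33*l^2 + 0.42*l + 2.26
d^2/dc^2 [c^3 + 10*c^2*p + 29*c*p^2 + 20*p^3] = 6*c + 20*p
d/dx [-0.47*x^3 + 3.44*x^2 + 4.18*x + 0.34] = -1.41*x^2 + 6.88*x + 4.18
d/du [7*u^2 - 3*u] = 14*u - 3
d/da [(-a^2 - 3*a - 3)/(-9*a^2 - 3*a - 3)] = 8*a*(-a - 2)/(3*(9*a^4 + 6*a^3 + 7*a^2 + 2*a + 1))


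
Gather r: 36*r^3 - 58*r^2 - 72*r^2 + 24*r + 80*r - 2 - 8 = 36*r^3 - 130*r^2 + 104*r - 10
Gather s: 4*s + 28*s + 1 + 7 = 32*s + 8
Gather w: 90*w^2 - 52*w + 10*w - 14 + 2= 90*w^2 - 42*w - 12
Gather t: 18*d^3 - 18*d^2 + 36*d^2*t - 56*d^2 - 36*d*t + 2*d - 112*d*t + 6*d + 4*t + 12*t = 18*d^3 - 74*d^2 + 8*d + t*(36*d^2 - 148*d + 16)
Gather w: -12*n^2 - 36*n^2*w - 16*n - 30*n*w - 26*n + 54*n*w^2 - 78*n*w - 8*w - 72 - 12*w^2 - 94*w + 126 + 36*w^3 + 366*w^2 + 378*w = -12*n^2 - 42*n + 36*w^3 + w^2*(54*n + 354) + w*(-36*n^2 - 108*n + 276) + 54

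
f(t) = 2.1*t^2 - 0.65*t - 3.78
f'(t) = 4.2*t - 0.65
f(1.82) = 1.99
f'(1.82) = 6.99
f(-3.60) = 25.78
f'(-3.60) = -15.77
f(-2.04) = 6.29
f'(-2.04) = -9.22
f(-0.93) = -1.36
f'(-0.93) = -4.56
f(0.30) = -3.79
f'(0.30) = 0.61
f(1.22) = -1.45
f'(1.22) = 4.47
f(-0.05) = -3.74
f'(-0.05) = -0.86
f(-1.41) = 1.31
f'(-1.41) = -6.57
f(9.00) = 160.47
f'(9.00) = 37.15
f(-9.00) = 172.17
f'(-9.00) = -38.45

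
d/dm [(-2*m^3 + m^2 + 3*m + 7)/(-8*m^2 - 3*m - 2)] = (16*m^4 + 12*m^3 + 33*m^2 + 108*m + 15)/(64*m^4 + 48*m^3 + 41*m^2 + 12*m + 4)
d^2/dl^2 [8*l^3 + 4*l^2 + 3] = 48*l + 8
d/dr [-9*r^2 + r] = 1 - 18*r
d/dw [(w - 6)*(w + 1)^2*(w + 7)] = 4*w^3 + 9*w^2 - 78*w - 83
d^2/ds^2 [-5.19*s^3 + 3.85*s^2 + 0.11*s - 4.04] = 7.7 - 31.14*s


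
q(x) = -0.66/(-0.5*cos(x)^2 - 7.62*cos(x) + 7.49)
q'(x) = -0.66*(-1.0*sin(x)*cos(x) - 7.62*sin(x))/(-0.5*cos(x)^2 - 7.62*cos(x) + 7.49)^2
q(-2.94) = -0.05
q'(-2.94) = -0.00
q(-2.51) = -0.05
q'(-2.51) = -0.01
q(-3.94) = -0.05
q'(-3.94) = 0.02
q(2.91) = -0.05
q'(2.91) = 0.00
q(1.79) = -0.07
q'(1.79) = 0.06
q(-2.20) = -0.06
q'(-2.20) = -0.03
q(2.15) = -0.06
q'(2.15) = 0.03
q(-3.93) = -0.05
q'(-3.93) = 0.02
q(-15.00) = -0.05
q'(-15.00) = -0.02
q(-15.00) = -0.05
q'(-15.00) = -0.02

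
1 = 1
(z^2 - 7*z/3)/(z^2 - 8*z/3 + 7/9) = 3*z/(3*z - 1)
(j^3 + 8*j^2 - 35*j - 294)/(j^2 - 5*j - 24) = (-j^3 - 8*j^2 + 35*j + 294)/(-j^2 + 5*j + 24)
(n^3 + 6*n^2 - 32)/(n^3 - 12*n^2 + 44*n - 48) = (n^2 + 8*n + 16)/(n^2 - 10*n + 24)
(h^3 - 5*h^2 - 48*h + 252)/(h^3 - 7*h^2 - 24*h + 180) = (h + 7)/(h + 5)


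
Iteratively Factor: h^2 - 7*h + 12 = (h - 4)*(h - 3)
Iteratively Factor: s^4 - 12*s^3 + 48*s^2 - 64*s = (s - 4)*(s^3 - 8*s^2 + 16*s) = (s - 4)^2*(s^2 - 4*s) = s*(s - 4)^2*(s - 4)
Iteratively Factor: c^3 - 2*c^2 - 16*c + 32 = (c - 4)*(c^2 + 2*c - 8) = (c - 4)*(c - 2)*(c + 4)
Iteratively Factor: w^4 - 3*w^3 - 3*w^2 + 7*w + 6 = (w - 3)*(w^3 - 3*w - 2) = (w - 3)*(w + 1)*(w^2 - w - 2) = (w - 3)*(w + 1)^2*(w - 2)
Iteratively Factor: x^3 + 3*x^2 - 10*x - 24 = (x + 2)*(x^2 + x - 12) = (x + 2)*(x + 4)*(x - 3)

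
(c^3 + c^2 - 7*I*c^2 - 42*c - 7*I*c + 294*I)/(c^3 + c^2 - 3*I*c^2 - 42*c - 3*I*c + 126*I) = (c - 7*I)/(c - 3*I)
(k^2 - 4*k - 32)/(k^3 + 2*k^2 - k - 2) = (k^2 - 4*k - 32)/(k^3 + 2*k^2 - k - 2)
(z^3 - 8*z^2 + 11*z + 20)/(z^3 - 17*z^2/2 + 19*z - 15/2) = 2*(z^2 - 3*z - 4)/(2*z^2 - 7*z + 3)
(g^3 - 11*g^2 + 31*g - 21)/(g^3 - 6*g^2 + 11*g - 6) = (g - 7)/(g - 2)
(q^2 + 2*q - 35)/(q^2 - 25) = (q + 7)/(q + 5)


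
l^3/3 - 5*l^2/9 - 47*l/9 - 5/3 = (l/3 + 1)*(l - 5)*(l + 1/3)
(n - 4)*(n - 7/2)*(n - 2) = n^3 - 19*n^2/2 + 29*n - 28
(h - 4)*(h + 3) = h^2 - h - 12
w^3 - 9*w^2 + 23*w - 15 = (w - 5)*(w - 3)*(w - 1)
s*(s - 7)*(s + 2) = s^3 - 5*s^2 - 14*s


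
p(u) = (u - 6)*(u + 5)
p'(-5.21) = -11.42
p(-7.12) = 27.81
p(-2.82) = -19.23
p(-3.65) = -13.03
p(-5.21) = 2.35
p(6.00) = 0.00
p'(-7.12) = -15.24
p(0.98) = -30.02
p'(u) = 2*u - 1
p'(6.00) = 11.00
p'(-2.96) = -6.92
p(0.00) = -30.00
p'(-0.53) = -2.06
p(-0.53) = -29.19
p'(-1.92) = -4.84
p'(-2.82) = -6.64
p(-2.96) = -18.28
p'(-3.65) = -8.30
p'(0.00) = -1.00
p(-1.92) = -24.39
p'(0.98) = 0.96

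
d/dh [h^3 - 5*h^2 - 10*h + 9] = 3*h^2 - 10*h - 10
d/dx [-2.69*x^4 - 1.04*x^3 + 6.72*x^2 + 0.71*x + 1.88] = -10.76*x^3 - 3.12*x^2 + 13.44*x + 0.71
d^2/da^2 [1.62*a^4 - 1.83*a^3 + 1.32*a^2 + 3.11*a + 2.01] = 19.44*a^2 - 10.98*a + 2.64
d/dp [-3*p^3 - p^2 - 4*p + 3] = -9*p^2 - 2*p - 4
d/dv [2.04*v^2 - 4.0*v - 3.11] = 4.08*v - 4.0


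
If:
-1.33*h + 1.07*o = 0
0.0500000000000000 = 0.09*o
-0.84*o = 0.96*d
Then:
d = -0.49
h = 0.45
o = 0.56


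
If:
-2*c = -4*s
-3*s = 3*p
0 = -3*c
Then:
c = 0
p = 0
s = 0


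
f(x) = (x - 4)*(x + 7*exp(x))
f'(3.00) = 2.00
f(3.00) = -143.60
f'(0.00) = -25.00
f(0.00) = -28.00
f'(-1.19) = -15.30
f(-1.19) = -4.88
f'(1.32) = -45.38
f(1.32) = -73.76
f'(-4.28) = -13.27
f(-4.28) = 34.64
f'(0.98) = -39.72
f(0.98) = -59.29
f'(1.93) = -51.74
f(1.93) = -103.82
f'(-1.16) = -15.45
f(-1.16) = -5.34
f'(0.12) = -26.49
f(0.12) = -31.09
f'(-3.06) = -12.11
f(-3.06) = 19.29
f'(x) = x + (x - 4)*(7*exp(x) + 1) + 7*exp(x)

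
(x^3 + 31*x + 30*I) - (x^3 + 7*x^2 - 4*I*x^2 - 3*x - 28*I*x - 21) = -7*x^2 + 4*I*x^2 + 34*x + 28*I*x + 21 + 30*I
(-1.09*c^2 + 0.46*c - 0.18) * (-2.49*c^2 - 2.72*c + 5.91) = 2.7141*c^4 + 1.8194*c^3 - 7.2449*c^2 + 3.2082*c - 1.0638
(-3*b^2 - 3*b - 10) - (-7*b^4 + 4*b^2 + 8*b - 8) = 7*b^4 - 7*b^2 - 11*b - 2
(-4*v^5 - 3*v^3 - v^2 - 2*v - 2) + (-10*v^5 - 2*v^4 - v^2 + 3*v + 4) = -14*v^5 - 2*v^4 - 3*v^3 - 2*v^2 + v + 2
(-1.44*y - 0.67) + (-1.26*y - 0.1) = -2.7*y - 0.77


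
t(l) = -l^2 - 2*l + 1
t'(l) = -2*l - 2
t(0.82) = -1.31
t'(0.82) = -3.64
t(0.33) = 0.23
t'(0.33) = -2.66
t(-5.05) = -14.40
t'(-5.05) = 8.10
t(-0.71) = 1.92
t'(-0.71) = -0.58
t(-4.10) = -7.61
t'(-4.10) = 6.20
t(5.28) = -37.44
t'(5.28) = -12.56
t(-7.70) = -42.89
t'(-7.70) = 13.40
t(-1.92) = 1.15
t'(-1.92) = 1.84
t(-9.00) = -62.00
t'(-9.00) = 16.00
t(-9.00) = -62.00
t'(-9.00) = 16.00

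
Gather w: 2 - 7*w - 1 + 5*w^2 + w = 5*w^2 - 6*w + 1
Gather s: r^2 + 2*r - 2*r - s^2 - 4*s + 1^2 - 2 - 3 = r^2 - s^2 - 4*s - 4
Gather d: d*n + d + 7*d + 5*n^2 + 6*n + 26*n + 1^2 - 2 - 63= d*(n + 8) + 5*n^2 + 32*n - 64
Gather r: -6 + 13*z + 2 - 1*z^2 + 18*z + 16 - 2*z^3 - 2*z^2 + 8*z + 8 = -2*z^3 - 3*z^2 + 39*z + 20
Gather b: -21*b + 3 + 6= 9 - 21*b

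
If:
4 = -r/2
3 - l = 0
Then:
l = 3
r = -8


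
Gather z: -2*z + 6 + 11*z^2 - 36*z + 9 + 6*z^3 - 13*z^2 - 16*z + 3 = 6*z^3 - 2*z^2 - 54*z + 18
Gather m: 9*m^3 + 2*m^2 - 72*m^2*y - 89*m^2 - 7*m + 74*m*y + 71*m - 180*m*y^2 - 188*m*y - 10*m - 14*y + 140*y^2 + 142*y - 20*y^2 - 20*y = 9*m^3 + m^2*(-72*y - 87) + m*(-180*y^2 - 114*y + 54) + 120*y^2 + 108*y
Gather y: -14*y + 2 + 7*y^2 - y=7*y^2 - 15*y + 2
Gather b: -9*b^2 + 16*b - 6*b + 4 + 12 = -9*b^2 + 10*b + 16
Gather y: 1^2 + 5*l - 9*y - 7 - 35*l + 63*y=-30*l + 54*y - 6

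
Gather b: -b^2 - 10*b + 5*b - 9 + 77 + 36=-b^2 - 5*b + 104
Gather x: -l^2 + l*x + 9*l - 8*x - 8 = -l^2 + 9*l + x*(l - 8) - 8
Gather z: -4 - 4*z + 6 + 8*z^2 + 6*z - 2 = 8*z^2 + 2*z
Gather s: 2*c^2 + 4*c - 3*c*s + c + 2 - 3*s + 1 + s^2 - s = 2*c^2 + 5*c + s^2 + s*(-3*c - 4) + 3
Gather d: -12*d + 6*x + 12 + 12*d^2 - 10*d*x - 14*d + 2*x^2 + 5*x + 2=12*d^2 + d*(-10*x - 26) + 2*x^2 + 11*x + 14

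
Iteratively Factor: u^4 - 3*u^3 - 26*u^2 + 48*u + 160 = (u - 5)*(u^3 + 2*u^2 - 16*u - 32) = (u - 5)*(u + 4)*(u^2 - 2*u - 8) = (u - 5)*(u + 2)*(u + 4)*(u - 4)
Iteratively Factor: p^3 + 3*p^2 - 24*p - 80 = (p + 4)*(p^2 - p - 20) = (p + 4)^2*(p - 5)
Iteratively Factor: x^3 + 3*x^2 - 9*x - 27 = (x + 3)*(x^2 - 9) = (x + 3)^2*(x - 3)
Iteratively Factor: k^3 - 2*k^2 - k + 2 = (k - 2)*(k^2 - 1) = (k - 2)*(k - 1)*(k + 1)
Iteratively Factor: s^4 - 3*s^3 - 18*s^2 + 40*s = (s - 5)*(s^3 + 2*s^2 - 8*s) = (s - 5)*(s + 4)*(s^2 - 2*s) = s*(s - 5)*(s + 4)*(s - 2)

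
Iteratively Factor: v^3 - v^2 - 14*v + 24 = (v - 2)*(v^2 + v - 12) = (v - 2)*(v + 4)*(v - 3)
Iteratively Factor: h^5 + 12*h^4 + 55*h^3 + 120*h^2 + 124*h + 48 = (h + 2)*(h^4 + 10*h^3 + 35*h^2 + 50*h + 24) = (h + 2)^2*(h^3 + 8*h^2 + 19*h + 12) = (h + 2)^2*(h + 3)*(h^2 + 5*h + 4) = (h + 2)^2*(h + 3)*(h + 4)*(h + 1)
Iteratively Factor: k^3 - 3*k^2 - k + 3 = (k - 1)*(k^2 - 2*k - 3) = (k - 3)*(k - 1)*(k + 1)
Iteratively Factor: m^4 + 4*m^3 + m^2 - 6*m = (m + 3)*(m^3 + m^2 - 2*m) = m*(m + 3)*(m^2 + m - 2) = m*(m - 1)*(m + 3)*(m + 2)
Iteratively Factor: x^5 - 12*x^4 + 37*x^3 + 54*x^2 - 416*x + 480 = (x - 5)*(x^4 - 7*x^3 + 2*x^2 + 64*x - 96) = (x - 5)*(x - 2)*(x^3 - 5*x^2 - 8*x + 48) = (x - 5)*(x - 2)*(x + 3)*(x^2 - 8*x + 16) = (x - 5)*(x - 4)*(x - 2)*(x + 3)*(x - 4)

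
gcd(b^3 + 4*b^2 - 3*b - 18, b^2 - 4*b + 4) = b - 2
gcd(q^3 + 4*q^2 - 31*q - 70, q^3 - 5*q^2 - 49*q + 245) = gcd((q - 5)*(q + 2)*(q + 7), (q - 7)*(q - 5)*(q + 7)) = q^2 + 2*q - 35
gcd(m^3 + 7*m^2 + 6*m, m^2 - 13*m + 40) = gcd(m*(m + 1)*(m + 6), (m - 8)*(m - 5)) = 1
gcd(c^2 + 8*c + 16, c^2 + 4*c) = c + 4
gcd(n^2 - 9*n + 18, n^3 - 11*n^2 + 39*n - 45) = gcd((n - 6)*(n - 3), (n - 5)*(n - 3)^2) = n - 3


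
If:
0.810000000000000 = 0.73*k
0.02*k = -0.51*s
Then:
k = 1.11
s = -0.04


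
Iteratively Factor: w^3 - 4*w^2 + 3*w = (w - 1)*(w^2 - 3*w) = w*(w - 1)*(w - 3)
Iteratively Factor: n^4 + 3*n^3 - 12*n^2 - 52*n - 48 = (n + 3)*(n^3 - 12*n - 16) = (n - 4)*(n + 3)*(n^2 + 4*n + 4) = (n - 4)*(n + 2)*(n + 3)*(n + 2)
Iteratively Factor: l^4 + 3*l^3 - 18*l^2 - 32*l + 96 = (l + 4)*(l^3 - l^2 - 14*l + 24) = (l + 4)^2*(l^2 - 5*l + 6) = (l - 2)*(l + 4)^2*(l - 3)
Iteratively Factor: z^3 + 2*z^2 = (z)*(z^2 + 2*z) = z*(z + 2)*(z)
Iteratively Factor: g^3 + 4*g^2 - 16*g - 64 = (g - 4)*(g^2 + 8*g + 16) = (g - 4)*(g + 4)*(g + 4)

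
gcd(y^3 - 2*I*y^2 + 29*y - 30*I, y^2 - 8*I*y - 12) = y - 6*I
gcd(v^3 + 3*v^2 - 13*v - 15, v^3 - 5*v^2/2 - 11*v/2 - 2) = v + 1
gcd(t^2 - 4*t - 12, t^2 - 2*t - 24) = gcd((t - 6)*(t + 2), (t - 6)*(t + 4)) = t - 6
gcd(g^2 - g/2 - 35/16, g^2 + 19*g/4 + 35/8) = g + 5/4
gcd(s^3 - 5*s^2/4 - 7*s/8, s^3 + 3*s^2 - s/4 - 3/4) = s + 1/2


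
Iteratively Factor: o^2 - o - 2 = (o - 2)*(o + 1)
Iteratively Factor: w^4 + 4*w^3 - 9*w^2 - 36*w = (w - 3)*(w^3 + 7*w^2 + 12*w) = w*(w - 3)*(w^2 + 7*w + 12) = w*(w - 3)*(w + 4)*(w + 3)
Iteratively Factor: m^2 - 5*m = (m - 5)*(m)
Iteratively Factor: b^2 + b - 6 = (b - 2)*(b + 3)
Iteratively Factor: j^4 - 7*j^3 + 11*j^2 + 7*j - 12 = (j - 1)*(j^3 - 6*j^2 + 5*j + 12) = (j - 4)*(j - 1)*(j^2 - 2*j - 3) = (j - 4)*(j - 1)*(j + 1)*(j - 3)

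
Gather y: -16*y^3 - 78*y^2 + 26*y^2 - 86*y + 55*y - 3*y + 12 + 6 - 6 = -16*y^3 - 52*y^2 - 34*y + 12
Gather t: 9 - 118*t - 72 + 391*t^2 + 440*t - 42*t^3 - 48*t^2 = -42*t^3 + 343*t^2 + 322*t - 63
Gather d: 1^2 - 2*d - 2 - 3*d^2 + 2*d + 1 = -3*d^2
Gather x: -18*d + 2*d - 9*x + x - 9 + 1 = -16*d - 8*x - 8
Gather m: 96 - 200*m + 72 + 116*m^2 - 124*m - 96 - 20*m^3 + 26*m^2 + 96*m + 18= -20*m^3 + 142*m^2 - 228*m + 90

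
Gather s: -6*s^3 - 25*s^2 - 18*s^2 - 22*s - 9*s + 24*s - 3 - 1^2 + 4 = -6*s^3 - 43*s^2 - 7*s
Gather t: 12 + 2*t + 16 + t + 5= 3*t + 33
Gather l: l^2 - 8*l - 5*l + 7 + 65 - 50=l^2 - 13*l + 22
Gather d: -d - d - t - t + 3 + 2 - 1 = -2*d - 2*t + 4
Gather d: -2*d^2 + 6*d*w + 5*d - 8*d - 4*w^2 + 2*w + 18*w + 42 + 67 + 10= -2*d^2 + d*(6*w - 3) - 4*w^2 + 20*w + 119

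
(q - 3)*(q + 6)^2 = q^3 + 9*q^2 - 108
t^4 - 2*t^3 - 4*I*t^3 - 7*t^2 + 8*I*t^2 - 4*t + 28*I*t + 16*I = (t - 4)*(t + 1)^2*(t - 4*I)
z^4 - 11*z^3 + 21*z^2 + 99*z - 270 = (z - 6)*(z - 5)*(z - 3)*(z + 3)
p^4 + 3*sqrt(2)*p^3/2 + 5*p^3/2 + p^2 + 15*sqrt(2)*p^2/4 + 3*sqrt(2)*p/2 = p*(p + 1/2)*(p + 2)*(p + 3*sqrt(2)/2)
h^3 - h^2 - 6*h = h*(h - 3)*(h + 2)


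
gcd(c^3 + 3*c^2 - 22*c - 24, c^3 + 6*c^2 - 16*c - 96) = c^2 + 2*c - 24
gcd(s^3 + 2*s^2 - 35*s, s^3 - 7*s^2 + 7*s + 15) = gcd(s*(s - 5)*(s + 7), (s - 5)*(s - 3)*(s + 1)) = s - 5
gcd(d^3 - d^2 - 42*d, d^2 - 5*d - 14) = d - 7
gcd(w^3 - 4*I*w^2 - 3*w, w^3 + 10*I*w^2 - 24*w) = w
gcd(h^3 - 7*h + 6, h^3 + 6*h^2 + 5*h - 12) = h^2 + 2*h - 3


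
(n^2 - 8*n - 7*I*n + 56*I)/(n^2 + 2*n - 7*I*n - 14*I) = (n - 8)/(n + 2)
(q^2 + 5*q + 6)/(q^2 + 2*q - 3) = (q + 2)/(q - 1)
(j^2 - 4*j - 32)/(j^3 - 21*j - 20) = (j - 8)/(j^2 - 4*j - 5)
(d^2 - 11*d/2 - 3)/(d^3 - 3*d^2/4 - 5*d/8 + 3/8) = 4*(2*d^2 - 11*d - 6)/(8*d^3 - 6*d^2 - 5*d + 3)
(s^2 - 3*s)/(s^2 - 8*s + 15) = s/(s - 5)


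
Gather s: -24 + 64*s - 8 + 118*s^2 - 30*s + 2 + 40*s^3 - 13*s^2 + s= 40*s^3 + 105*s^2 + 35*s - 30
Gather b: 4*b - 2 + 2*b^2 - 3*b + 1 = 2*b^2 + b - 1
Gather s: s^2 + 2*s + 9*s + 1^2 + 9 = s^2 + 11*s + 10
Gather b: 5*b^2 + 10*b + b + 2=5*b^2 + 11*b + 2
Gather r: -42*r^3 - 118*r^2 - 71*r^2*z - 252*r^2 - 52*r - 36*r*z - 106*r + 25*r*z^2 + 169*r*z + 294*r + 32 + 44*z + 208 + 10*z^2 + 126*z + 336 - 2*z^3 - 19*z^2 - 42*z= -42*r^3 + r^2*(-71*z - 370) + r*(25*z^2 + 133*z + 136) - 2*z^3 - 9*z^2 + 128*z + 576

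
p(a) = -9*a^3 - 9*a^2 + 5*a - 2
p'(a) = -27*a^2 - 18*a + 5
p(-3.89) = 372.14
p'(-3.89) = -333.55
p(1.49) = -44.30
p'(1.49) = -81.76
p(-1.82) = 13.35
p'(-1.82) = -51.67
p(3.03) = -319.84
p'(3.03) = -297.42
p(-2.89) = 125.62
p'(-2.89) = -168.49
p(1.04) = -16.66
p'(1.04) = -42.92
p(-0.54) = -5.91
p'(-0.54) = 6.85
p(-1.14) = -6.06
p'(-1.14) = -9.57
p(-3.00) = 145.00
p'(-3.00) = -184.00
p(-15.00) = 28273.00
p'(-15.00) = -5800.00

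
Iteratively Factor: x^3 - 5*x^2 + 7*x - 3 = (x - 1)*(x^2 - 4*x + 3) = (x - 3)*(x - 1)*(x - 1)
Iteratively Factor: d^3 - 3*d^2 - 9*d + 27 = (d - 3)*(d^2 - 9) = (d - 3)*(d + 3)*(d - 3)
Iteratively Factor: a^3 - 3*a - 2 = (a + 1)*(a^2 - a - 2) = (a + 1)^2*(a - 2)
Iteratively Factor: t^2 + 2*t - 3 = (t - 1)*(t + 3)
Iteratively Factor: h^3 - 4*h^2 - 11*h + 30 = (h - 5)*(h^2 + h - 6) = (h - 5)*(h - 2)*(h + 3)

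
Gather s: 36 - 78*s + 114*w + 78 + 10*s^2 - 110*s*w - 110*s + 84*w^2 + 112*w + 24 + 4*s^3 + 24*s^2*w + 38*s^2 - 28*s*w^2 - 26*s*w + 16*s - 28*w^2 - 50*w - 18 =4*s^3 + s^2*(24*w + 48) + s*(-28*w^2 - 136*w - 172) + 56*w^2 + 176*w + 120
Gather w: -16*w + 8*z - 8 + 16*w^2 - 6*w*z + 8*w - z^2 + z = 16*w^2 + w*(-6*z - 8) - z^2 + 9*z - 8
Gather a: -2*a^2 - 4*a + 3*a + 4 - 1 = -2*a^2 - a + 3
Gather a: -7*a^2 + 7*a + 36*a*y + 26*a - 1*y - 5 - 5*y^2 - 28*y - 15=-7*a^2 + a*(36*y + 33) - 5*y^2 - 29*y - 20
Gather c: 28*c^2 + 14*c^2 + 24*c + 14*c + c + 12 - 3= 42*c^2 + 39*c + 9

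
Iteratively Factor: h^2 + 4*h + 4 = (h + 2)*(h + 2)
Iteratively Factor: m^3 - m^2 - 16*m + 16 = (m + 4)*(m^2 - 5*m + 4) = (m - 4)*(m + 4)*(m - 1)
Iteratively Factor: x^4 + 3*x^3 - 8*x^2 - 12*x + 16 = (x - 1)*(x^3 + 4*x^2 - 4*x - 16) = (x - 1)*(x + 2)*(x^2 + 2*x - 8) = (x - 2)*(x - 1)*(x + 2)*(x + 4)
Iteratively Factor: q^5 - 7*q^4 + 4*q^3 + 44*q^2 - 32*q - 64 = (q + 1)*(q^4 - 8*q^3 + 12*q^2 + 32*q - 64) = (q + 1)*(q + 2)*(q^3 - 10*q^2 + 32*q - 32) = (q - 4)*(q + 1)*(q + 2)*(q^2 - 6*q + 8) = (q - 4)*(q - 2)*(q + 1)*(q + 2)*(q - 4)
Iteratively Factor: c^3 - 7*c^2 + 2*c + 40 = (c - 4)*(c^2 - 3*c - 10) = (c - 4)*(c + 2)*(c - 5)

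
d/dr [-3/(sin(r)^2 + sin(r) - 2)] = 3*(2*sin(r) + 1)*cos(r)/(sin(r)^2 + sin(r) - 2)^2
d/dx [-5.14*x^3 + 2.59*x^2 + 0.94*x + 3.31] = -15.42*x^2 + 5.18*x + 0.94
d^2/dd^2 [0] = 0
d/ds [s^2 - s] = 2*s - 1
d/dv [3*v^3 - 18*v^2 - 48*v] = 9*v^2 - 36*v - 48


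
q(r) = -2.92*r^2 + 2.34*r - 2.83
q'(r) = 2.34 - 5.84*r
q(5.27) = -71.60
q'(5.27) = -28.44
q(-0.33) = -3.92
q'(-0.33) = 4.27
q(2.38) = -13.80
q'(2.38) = -11.56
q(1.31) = -4.78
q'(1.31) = -5.31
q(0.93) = -3.18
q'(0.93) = -3.09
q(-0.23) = -3.52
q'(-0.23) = 3.68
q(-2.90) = -34.17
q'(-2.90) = 19.28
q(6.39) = -107.11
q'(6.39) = -34.98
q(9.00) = -218.29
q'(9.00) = -50.22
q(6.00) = -93.91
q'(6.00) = -32.70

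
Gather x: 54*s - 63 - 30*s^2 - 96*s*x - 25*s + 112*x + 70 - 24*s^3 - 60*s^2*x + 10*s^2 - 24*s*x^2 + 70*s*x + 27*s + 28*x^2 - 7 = -24*s^3 - 20*s^2 + 56*s + x^2*(28 - 24*s) + x*(-60*s^2 - 26*s + 112)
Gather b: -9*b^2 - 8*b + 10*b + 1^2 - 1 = -9*b^2 + 2*b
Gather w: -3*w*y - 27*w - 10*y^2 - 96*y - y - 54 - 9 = w*(-3*y - 27) - 10*y^2 - 97*y - 63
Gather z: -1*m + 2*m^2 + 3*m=2*m^2 + 2*m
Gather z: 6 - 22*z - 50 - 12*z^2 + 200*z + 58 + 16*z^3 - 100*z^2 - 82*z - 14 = 16*z^3 - 112*z^2 + 96*z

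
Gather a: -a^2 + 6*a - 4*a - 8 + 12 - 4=-a^2 + 2*a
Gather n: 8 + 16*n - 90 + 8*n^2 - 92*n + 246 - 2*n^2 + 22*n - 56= 6*n^2 - 54*n + 108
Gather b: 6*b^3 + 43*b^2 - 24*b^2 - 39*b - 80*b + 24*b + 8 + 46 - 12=6*b^3 + 19*b^2 - 95*b + 42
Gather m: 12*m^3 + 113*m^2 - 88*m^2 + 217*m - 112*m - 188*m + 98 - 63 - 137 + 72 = 12*m^3 + 25*m^2 - 83*m - 30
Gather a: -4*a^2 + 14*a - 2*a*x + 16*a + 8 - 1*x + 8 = -4*a^2 + a*(30 - 2*x) - x + 16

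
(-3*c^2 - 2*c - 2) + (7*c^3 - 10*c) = 7*c^3 - 3*c^2 - 12*c - 2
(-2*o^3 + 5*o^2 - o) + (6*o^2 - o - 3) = -2*o^3 + 11*o^2 - 2*o - 3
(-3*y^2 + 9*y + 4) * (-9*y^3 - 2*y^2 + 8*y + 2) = 27*y^5 - 75*y^4 - 78*y^3 + 58*y^2 + 50*y + 8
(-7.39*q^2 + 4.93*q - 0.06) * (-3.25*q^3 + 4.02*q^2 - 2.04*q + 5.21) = 24.0175*q^5 - 45.7303*q^4 + 35.0892*q^3 - 48.8003*q^2 + 25.8077*q - 0.3126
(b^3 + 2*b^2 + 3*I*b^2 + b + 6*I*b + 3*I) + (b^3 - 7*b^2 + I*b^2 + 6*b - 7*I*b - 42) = 2*b^3 - 5*b^2 + 4*I*b^2 + 7*b - I*b - 42 + 3*I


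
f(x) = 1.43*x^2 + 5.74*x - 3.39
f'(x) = 2.86*x + 5.74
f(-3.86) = -4.24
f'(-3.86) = -5.30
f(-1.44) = -8.69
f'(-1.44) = 1.62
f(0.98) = 3.61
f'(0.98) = 8.54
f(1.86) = 12.23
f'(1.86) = 11.06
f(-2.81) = -8.23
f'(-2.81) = -2.30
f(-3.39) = -6.41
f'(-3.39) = -3.96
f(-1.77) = -9.07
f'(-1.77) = 0.68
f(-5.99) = 13.54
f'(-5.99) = -11.39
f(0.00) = -3.39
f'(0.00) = 5.74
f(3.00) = 26.70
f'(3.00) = 14.32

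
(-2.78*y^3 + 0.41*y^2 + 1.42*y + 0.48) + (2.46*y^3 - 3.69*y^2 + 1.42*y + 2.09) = -0.32*y^3 - 3.28*y^2 + 2.84*y + 2.57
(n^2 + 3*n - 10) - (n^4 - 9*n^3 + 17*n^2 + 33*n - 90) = -n^4 + 9*n^3 - 16*n^2 - 30*n + 80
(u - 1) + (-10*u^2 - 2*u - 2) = -10*u^2 - u - 3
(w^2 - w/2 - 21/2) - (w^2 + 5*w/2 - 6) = -3*w - 9/2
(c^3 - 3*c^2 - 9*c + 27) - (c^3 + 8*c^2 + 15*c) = -11*c^2 - 24*c + 27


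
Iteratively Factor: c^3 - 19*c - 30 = (c - 5)*(c^2 + 5*c + 6) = (c - 5)*(c + 3)*(c + 2)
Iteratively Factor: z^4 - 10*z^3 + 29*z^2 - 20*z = (z - 1)*(z^3 - 9*z^2 + 20*z) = (z - 4)*(z - 1)*(z^2 - 5*z) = (z - 5)*(z - 4)*(z - 1)*(z)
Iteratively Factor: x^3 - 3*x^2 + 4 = (x - 2)*(x^2 - x - 2) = (x - 2)*(x + 1)*(x - 2)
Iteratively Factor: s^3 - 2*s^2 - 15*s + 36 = (s - 3)*(s^2 + s - 12) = (s - 3)*(s + 4)*(s - 3)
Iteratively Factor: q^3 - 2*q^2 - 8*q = (q - 4)*(q^2 + 2*q) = q*(q - 4)*(q + 2)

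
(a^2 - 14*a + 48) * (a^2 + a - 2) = a^4 - 13*a^3 + 32*a^2 + 76*a - 96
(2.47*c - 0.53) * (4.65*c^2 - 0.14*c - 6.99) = 11.4855*c^3 - 2.8103*c^2 - 17.1911*c + 3.7047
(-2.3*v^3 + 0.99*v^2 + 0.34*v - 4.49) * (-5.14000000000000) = 11.822*v^3 - 5.0886*v^2 - 1.7476*v + 23.0786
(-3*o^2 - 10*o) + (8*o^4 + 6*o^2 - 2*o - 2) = 8*o^4 + 3*o^2 - 12*o - 2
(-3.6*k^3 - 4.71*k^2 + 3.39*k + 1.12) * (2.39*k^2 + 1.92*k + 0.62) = -8.604*k^5 - 18.1689*k^4 - 3.1731*k^3 + 6.2654*k^2 + 4.2522*k + 0.6944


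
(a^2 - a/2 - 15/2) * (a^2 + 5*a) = a^4 + 9*a^3/2 - 10*a^2 - 75*a/2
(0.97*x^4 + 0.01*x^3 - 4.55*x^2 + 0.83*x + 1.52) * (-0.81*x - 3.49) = -0.7857*x^5 - 3.3934*x^4 + 3.6506*x^3 + 15.2072*x^2 - 4.1279*x - 5.3048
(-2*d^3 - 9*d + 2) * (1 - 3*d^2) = 6*d^5 + 25*d^3 - 6*d^2 - 9*d + 2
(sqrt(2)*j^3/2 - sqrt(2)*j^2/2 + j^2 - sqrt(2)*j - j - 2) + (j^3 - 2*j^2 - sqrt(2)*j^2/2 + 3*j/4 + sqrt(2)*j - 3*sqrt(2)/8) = sqrt(2)*j^3/2 + j^3 - sqrt(2)*j^2 - j^2 - j/4 - 2 - 3*sqrt(2)/8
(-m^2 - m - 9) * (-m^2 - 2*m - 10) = m^4 + 3*m^3 + 21*m^2 + 28*m + 90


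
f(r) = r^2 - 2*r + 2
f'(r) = 2*r - 2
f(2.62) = 3.62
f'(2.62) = 3.24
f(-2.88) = 16.05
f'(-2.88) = -7.76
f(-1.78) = 8.73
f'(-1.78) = -5.56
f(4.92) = 16.37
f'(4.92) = 7.84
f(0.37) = 1.40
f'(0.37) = -1.26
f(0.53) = 1.22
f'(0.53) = -0.94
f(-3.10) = 17.81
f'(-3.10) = -8.20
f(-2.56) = 13.67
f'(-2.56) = -7.12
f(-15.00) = 257.00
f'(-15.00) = -32.00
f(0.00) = 2.00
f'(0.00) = -2.00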